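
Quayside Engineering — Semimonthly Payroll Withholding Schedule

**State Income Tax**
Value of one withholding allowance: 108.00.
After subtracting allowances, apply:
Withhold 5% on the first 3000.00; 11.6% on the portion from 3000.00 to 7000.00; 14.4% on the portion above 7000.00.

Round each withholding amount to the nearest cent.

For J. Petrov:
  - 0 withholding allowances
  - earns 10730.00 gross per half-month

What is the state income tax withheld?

State Income Tax: taxable = 10730.00
  614.00 + 14.4% × (10730.00 − 7000.00) = 614.00 + 14.4% × 3730.00 = 1151.12

1151.12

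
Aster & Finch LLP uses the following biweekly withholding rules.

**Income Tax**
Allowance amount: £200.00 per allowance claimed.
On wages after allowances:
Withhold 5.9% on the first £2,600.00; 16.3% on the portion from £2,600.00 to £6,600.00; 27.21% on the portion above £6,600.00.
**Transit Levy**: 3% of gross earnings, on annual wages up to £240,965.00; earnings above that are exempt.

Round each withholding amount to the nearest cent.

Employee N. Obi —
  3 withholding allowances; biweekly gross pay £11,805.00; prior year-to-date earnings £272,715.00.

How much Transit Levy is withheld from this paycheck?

£0.00

Transit Levy: YTD £272,715.00 ≥ cap £240,965.00 → £0.00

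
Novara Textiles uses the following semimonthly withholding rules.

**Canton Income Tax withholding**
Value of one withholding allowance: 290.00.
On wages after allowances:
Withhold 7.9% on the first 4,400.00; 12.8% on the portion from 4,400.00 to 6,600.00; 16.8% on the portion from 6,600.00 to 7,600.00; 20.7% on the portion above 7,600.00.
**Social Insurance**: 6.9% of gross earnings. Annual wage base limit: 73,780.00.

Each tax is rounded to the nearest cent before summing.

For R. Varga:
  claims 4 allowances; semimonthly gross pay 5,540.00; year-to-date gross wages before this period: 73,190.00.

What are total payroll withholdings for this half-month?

386.73

Canton Income Tax: taxable = 5,540.00 − 4×290.00 = 4,380.00
  7.9% × 4,380.00 = 346.02
Social Insurance: cap 73,780.00 − YTD 73,190.00 = 590.00 subject; 6.9% × 590.00 = 40.71
Total: 346.02 + 40.71 = 386.73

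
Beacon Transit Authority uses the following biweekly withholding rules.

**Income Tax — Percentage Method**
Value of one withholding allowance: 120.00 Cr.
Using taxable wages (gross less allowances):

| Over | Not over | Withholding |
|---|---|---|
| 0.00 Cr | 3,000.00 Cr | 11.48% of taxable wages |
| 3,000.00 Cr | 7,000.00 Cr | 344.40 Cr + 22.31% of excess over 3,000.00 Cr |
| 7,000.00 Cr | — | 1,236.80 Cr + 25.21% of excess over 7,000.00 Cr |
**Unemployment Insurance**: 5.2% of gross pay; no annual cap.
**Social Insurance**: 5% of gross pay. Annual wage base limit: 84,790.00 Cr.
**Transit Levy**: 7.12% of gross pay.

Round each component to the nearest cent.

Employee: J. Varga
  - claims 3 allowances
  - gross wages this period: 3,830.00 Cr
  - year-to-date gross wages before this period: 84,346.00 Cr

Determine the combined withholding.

943.32 Cr

Income Tax: taxable = 3,830.00 Cr − 3×120.00 Cr = 3,470.00 Cr
  344.40 Cr + 22.31% × (3,470.00 Cr − 3,000.00 Cr) = 344.40 Cr + 22.31% × 470.00 Cr = 449.26 Cr
Unemployment Insurance: 5.2% × 3,830.00 Cr = 199.16 Cr
Social Insurance: cap 84,790.00 Cr − YTD 84,346.00 Cr = 444.00 Cr subject; 5% × 444.00 Cr = 22.20 Cr
Transit Levy: 7.12% × 3,830.00 Cr = 272.70 Cr
Total: 449.26 Cr + 199.16 Cr + 22.20 Cr + 272.70 Cr = 943.32 Cr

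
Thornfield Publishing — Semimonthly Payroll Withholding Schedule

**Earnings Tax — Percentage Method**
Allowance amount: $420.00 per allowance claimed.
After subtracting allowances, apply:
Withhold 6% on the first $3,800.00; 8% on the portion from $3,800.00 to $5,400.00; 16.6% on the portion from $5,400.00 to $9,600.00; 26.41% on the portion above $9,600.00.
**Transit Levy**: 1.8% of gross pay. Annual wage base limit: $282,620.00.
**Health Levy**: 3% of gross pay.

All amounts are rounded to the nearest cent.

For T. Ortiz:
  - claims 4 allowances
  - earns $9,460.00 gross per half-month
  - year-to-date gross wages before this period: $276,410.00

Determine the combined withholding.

Earnings Tax: taxable = $9,460.00 − 4×$420.00 = $7,780.00
  $356.00 + 16.6% × ($7,780.00 − $5,400.00) = $356.00 + 16.6% × $2,380.00 = $751.08
Transit Levy: cap $282,620.00 − YTD $276,410.00 = $6,210.00 subject; 1.8% × $6,210.00 = $111.78
Health Levy: 3% × $9,460.00 = $283.80
Total: $751.08 + $111.78 + $283.80 = $1,146.66

$1,146.66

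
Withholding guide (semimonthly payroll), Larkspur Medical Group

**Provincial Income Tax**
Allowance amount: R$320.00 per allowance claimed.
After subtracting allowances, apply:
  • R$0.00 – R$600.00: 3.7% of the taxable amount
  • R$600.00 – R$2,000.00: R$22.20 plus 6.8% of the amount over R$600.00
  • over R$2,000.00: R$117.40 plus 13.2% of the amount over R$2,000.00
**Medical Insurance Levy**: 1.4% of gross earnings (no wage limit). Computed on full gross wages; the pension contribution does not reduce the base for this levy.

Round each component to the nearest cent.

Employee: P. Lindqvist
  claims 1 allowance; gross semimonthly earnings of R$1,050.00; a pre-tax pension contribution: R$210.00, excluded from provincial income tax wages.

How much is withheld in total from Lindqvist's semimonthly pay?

Provincial Income Tax: taxable = R$1,050.00 − R$210.00 − 1×R$320.00 = R$520.00
  3.7% × R$520.00 = R$19.24
Medical Insurance Levy: 1.4% × R$1,050.00 = R$14.70
Total: R$19.24 + R$14.70 = R$33.94

R$33.94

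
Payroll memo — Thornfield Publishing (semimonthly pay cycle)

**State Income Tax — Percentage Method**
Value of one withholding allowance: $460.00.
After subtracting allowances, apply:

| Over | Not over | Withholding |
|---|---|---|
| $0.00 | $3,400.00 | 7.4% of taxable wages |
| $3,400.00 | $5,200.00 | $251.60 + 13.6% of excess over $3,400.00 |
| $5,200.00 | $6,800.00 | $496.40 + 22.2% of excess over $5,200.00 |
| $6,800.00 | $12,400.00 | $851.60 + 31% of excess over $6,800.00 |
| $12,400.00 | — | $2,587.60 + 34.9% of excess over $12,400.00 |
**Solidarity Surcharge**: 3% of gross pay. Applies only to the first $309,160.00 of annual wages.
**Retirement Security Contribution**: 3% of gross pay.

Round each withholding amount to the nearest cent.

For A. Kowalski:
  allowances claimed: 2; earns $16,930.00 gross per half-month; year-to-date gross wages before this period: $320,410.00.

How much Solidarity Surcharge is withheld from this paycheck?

$0.00

Solidarity Surcharge: YTD $320,410.00 ≥ cap $309,160.00 → $0.00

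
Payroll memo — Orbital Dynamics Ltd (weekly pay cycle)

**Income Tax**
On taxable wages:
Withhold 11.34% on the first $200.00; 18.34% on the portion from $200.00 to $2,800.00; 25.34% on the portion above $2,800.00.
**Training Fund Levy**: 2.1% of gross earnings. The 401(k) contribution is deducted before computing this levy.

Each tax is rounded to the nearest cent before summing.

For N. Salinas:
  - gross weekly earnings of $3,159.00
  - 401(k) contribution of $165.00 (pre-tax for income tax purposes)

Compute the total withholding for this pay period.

$611.55

Income Tax: taxable = $3,159.00 − $165.00 = $2,994.00
  $499.52 + 25.34% × ($2,994.00 − $2,800.00) = $499.52 + 25.34% × $194.00 = $548.68
Training Fund Levy: 2.1% × $2,994.00 = $62.87
Total: $548.68 + $62.87 = $611.55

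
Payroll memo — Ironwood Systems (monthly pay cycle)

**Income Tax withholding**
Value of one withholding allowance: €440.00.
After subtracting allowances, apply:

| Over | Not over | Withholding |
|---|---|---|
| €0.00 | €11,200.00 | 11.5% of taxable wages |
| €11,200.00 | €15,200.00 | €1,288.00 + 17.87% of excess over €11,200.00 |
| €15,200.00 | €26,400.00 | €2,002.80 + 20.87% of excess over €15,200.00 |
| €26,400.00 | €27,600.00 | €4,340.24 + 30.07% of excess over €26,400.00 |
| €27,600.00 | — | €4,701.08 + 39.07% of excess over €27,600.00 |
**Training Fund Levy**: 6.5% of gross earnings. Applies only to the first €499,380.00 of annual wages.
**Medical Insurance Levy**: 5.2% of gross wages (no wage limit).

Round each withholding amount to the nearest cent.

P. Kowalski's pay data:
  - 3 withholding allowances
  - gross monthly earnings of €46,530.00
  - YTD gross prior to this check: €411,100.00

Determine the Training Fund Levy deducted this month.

€3,024.45

Training Fund Levy: 6.5% × €46,530.00 = €3,024.45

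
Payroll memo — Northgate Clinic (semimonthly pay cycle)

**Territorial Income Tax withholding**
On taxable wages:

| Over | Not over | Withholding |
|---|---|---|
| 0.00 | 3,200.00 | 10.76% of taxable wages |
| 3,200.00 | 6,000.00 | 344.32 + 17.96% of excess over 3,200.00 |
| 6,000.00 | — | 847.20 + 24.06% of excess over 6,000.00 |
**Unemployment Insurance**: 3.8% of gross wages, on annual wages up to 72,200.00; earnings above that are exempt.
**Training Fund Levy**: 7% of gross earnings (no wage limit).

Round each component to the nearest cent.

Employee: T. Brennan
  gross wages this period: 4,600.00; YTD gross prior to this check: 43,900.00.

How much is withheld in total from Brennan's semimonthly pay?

Territorial Income Tax: taxable = 4,600.00
  344.32 + 17.96% × (4,600.00 − 3,200.00) = 344.32 + 17.96% × 1,400.00 = 595.76
Unemployment Insurance: 3.8% × 4,600.00 = 174.80
Training Fund Levy: 7% × 4,600.00 = 322.00
Total: 595.76 + 174.80 + 322.00 = 1,092.56

1,092.56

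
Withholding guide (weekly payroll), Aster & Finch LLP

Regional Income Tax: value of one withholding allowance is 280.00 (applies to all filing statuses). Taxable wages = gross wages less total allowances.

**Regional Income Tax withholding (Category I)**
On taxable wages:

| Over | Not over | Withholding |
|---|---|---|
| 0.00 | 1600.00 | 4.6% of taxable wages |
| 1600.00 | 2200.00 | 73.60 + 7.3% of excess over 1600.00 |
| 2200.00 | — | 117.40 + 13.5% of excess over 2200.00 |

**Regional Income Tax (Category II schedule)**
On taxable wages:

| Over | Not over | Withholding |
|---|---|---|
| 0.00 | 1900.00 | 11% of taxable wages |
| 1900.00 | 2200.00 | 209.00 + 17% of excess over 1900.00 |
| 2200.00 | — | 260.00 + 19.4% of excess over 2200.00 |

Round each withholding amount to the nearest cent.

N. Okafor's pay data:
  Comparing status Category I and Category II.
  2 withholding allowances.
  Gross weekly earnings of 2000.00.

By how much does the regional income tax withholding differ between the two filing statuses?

92.16

Regional Income Tax (Category I): taxable = 2000.00 − 2×280.00 = 1440.00
  4.6% × 1440.00 = 66.24
Regional Income Tax (Category II): taxable = 2000.00 − 2×280.00 = 1440.00
  11% × 1440.00 = 158.40
Difference: |66.24 − 158.40| = 92.16 (higher under Category II)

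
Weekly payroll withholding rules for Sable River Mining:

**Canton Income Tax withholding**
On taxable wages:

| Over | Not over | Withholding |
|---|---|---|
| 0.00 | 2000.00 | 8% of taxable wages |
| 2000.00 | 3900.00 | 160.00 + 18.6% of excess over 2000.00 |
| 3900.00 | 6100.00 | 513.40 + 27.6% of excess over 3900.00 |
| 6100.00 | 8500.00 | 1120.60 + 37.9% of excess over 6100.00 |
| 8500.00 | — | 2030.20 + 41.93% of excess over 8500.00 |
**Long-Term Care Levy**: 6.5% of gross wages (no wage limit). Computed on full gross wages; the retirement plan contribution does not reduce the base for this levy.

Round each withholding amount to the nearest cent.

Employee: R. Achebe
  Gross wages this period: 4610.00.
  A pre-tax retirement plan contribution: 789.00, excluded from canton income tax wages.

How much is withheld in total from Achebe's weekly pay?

Canton Income Tax: taxable = 4610.00 − 789.00 = 3821.00
  160.00 + 18.6% × (3821.00 − 2000.00) = 160.00 + 18.6% × 1821.00 = 498.71
Long-Term Care Levy: 6.5% × 4610.00 = 299.65
Total: 498.71 + 299.65 = 798.36

798.36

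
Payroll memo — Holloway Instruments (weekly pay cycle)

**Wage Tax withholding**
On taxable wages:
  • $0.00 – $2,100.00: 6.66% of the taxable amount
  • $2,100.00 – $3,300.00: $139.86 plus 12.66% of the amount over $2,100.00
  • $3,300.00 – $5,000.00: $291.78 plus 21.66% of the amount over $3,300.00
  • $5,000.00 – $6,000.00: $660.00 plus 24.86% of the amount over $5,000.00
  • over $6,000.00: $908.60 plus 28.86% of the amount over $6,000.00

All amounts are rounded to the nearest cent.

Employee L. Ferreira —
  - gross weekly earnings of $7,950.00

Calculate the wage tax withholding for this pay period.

$1,471.37

Wage Tax: taxable = $7,950.00
  $908.60 + 28.86% × ($7,950.00 − $6,000.00) = $908.60 + 28.86% × $1,950.00 = $1,471.37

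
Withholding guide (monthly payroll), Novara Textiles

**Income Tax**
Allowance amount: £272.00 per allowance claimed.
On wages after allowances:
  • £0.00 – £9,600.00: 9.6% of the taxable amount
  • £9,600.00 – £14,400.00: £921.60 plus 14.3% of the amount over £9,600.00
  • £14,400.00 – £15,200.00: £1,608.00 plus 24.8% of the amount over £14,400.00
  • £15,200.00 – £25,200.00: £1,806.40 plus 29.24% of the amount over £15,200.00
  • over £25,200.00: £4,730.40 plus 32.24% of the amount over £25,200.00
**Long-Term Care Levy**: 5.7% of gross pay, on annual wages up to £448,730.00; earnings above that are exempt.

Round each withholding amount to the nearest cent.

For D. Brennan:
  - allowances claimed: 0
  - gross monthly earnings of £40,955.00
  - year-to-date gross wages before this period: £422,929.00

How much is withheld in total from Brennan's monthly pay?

Income Tax: taxable = £40,955.00
  £4,730.40 + 32.24% × (£40,955.00 − £25,200.00) = £4,730.40 + 32.24% × £15,755.00 = £9,809.81
Long-Term Care Levy: cap £448,730.00 − YTD £422,929.00 = £25,801.00 subject; 5.7% × £25,801.00 = £1,470.66
Total: £9,809.81 + £1,470.66 = £11,280.47

£11,280.47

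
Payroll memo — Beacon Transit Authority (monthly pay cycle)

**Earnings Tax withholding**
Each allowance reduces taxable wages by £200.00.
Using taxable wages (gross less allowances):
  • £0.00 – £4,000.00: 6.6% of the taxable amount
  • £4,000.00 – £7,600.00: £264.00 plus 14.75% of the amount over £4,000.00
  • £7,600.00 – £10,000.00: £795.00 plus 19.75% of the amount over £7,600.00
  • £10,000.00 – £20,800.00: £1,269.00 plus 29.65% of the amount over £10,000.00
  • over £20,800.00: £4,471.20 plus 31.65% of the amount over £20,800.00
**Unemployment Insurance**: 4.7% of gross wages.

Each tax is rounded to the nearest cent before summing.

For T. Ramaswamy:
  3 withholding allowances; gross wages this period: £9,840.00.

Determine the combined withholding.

£1,581.38

Earnings Tax: taxable = £9,840.00 − 3×£200.00 = £9,240.00
  £795.00 + 19.75% × (£9,240.00 − £7,600.00) = £795.00 + 19.75% × £1,640.00 = £1,118.90
Unemployment Insurance: 4.7% × £9,840.00 = £462.48
Total: £1,118.90 + £462.48 = £1,581.38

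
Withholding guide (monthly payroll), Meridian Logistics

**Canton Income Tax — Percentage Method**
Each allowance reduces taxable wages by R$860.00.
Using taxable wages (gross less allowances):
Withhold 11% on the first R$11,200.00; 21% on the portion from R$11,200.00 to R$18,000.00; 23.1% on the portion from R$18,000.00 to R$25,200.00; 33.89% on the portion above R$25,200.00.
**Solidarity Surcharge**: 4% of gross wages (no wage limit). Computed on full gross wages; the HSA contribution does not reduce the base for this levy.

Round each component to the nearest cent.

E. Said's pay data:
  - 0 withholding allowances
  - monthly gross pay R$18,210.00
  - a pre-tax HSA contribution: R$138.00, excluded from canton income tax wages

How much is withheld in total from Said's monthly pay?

R$3,405.03

Canton Income Tax: taxable = R$18,210.00 − R$138.00 = R$18,072.00
  R$2,660.00 + 23.1% × (R$18,072.00 − R$18,000.00) = R$2,660.00 + 23.1% × R$72.00 = R$2,676.63
Solidarity Surcharge: 4% × R$18,210.00 = R$728.40
Total: R$2,676.63 + R$728.40 = R$3,405.03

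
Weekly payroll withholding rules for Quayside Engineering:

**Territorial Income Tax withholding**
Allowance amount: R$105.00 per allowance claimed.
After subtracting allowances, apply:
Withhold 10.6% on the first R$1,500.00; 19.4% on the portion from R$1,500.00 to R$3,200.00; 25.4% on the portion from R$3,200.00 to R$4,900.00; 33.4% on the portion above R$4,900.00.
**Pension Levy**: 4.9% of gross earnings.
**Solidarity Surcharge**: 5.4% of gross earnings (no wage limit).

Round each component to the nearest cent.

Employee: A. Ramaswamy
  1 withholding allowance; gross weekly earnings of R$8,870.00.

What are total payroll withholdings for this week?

Territorial Income Tax: taxable = R$8,870.00 − 1×R$105.00 = R$8,765.00
  R$920.60 + 33.4% × (R$8,765.00 − R$4,900.00) = R$920.60 + 33.4% × R$3,865.00 = R$2,211.51
Pension Levy: 4.9% × R$8,870.00 = R$434.63
Solidarity Surcharge: 5.4% × R$8,870.00 = R$478.98
Total: R$2,211.51 + R$434.63 + R$478.98 = R$3,125.12

R$3,125.12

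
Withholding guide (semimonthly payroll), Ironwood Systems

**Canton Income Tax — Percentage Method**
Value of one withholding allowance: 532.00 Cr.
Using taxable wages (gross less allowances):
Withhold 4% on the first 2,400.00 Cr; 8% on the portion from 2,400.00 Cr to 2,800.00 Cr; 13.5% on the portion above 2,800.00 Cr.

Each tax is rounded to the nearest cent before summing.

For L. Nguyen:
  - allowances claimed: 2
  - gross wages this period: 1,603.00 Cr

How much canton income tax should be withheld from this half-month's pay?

Canton Income Tax: taxable = 1,603.00 Cr − 2×532.00 Cr = 539.00 Cr
  4% × 539.00 Cr = 21.56 Cr

21.56 Cr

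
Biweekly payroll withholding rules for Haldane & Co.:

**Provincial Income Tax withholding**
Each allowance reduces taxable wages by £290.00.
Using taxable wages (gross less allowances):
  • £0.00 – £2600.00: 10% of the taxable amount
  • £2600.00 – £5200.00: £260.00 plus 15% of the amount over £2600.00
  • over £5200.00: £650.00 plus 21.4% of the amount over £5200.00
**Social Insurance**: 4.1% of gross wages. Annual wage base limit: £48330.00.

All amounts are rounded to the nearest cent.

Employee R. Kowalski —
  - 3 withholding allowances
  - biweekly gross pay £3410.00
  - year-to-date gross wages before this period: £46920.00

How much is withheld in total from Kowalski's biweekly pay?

Provincial Income Tax: taxable = £3410.00 − 3×£290.00 = £2540.00
  10% × £2540.00 = £254.00
Social Insurance: cap £48330.00 − YTD £46920.00 = £1410.00 subject; 4.1% × £1410.00 = £57.81
Total: £254.00 + £57.81 = £311.81

£311.81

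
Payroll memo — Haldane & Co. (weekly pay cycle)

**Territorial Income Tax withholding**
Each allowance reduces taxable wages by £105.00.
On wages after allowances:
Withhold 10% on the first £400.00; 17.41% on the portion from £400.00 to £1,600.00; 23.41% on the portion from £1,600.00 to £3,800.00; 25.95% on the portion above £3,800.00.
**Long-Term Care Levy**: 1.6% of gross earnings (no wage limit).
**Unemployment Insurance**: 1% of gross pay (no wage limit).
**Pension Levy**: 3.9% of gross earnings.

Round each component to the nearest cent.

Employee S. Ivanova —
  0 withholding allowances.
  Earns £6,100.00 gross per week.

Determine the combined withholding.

Territorial Income Tax: taxable = £6,100.00
  £763.94 + 25.95% × (£6,100.00 − £3,800.00) = £763.94 + 25.95% × £2,300.00 = £1,360.79
Long-Term Care Levy: 1.6% × £6,100.00 = £97.60
Unemployment Insurance: 1% × £6,100.00 = £61.00
Pension Levy: 3.9% × £6,100.00 = £237.90
Total: £1,360.79 + £97.60 + £61.00 + £237.90 = £1,757.29

£1,757.29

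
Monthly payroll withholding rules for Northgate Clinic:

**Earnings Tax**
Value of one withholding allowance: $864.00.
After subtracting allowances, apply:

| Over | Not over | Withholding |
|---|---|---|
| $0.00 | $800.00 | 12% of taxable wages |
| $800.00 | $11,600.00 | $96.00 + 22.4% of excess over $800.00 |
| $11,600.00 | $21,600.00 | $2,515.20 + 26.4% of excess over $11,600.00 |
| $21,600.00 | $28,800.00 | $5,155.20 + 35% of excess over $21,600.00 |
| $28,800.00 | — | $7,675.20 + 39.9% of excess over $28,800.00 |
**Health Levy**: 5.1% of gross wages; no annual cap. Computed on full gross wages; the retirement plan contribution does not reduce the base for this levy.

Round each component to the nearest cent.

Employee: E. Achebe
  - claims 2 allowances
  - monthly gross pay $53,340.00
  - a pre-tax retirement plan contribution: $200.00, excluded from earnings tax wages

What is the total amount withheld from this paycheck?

Earnings Tax: taxable = $53,340.00 − $200.00 − 2×$864.00 = $51,412.00
  $7,675.20 + 39.9% × ($51,412.00 − $28,800.00) = $7,675.20 + 39.9% × $22,612.00 = $16,697.39
Health Levy: 5.1% × $53,340.00 = $2,720.34
Total: $16,697.39 + $2,720.34 = $19,417.73

$19,417.73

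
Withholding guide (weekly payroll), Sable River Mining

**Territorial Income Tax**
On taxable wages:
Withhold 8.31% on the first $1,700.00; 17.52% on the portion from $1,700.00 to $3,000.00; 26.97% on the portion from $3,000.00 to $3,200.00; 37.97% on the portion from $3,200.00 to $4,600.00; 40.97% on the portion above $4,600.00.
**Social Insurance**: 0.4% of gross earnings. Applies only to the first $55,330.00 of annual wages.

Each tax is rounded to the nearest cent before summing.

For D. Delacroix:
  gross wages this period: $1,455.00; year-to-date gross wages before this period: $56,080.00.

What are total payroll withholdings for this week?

Territorial Income Tax: taxable = $1,455.00
  8.31% × $1,455.00 = $120.91
Social Insurance: YTD $56,080.00 ≥ cap $55,330.00 → $0.00
Total: $120.91 + $0.00 = $120.91

$120.91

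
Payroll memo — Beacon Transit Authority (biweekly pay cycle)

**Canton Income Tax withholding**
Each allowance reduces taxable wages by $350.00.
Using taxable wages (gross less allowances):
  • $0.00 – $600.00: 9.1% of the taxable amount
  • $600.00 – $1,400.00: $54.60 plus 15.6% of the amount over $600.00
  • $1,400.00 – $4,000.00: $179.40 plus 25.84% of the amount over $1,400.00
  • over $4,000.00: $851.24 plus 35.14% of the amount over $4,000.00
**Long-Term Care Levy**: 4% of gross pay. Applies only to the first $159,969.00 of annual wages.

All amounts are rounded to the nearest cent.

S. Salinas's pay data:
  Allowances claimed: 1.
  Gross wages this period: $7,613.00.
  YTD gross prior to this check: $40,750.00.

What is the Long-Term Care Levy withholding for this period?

Long-Term Care Levy: 4% × $7,613.00 = $304.52

$304.52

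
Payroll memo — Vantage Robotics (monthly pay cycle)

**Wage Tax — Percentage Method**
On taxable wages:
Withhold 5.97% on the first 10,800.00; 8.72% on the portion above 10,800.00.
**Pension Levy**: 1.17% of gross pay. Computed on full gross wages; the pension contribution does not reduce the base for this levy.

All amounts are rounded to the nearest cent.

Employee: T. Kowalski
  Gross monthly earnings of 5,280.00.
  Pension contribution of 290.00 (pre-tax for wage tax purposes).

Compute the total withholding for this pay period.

Wage Tax: taxable = 5,280.00 − 290.00 = 4,990.00
  5.97% × 4,990.00 = 297.90
Pension Levy: 1.17% × 5,280.00 = 61.78
Total: 297.90 + 61.78 = 359.68

359.68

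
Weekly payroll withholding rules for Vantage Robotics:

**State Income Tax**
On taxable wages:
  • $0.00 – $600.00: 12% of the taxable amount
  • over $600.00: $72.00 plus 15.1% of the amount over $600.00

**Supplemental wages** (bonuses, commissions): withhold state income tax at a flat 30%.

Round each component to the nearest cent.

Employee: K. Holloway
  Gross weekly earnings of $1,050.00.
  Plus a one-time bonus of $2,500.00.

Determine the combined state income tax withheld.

$889.95

State Income Tax: taxable = $1,050.00
  $72.00 + 15.1% × ($1,050.00 − $600.00) = $72.00 + 15.1% × $450.00 = $139.95
Supplemental (30% flat on bonus): 30% × $2,500.00 = $750.00
Total state income tax: $139.95 + $750.00 = $889.95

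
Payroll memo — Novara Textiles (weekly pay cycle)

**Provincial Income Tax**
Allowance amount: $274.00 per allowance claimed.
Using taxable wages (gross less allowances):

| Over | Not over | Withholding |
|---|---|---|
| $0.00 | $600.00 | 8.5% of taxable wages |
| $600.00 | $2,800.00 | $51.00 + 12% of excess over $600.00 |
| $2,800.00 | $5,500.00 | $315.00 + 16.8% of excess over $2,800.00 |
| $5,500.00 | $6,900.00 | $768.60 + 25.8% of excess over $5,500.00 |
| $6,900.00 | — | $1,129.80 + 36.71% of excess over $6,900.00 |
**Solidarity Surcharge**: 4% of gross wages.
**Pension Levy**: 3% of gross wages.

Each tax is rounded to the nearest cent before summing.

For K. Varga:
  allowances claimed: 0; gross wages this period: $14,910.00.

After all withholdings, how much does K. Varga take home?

Provincial Income Tax: taxable = $14,910.00
  $1,129.80 + 36.71% × ($14,910.00 − $6,900.00) = $1,129.80 + 36.71% × $8,010.00 = $4,070.27
Solidarity Surcharge: 4% × $14,910.00 = $596.40
Pension Levy: 3% × $14,910.00 = $447.30
Total withheld: $4,070.27 + $596.40 + $447.30 = $5,113.97
Net pay: $14,910.00 − $5,113.97 = $9,796.03

$9,796.03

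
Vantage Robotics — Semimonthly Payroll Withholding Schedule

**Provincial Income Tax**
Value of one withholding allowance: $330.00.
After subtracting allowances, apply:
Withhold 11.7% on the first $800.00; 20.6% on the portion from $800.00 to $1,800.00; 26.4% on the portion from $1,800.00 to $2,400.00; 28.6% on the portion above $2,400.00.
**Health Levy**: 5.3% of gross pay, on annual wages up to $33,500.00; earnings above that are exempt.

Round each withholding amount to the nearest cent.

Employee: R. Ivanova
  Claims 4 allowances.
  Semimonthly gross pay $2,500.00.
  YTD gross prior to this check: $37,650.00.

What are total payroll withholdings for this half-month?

$171.88

Provincial Income Tax: taxable = $2,500.00 − 4×$330.00 = $1,180.00
  $93.60 + 20.6% × ($1,180.00 − $800.00) = $93.60 + 20.6% × $380.00 = $171.88
Health Levy: YTD $37,650.00 ≥ cap $33,500.00 → $0.00
Total: $171.88 + $0.00 = $171.88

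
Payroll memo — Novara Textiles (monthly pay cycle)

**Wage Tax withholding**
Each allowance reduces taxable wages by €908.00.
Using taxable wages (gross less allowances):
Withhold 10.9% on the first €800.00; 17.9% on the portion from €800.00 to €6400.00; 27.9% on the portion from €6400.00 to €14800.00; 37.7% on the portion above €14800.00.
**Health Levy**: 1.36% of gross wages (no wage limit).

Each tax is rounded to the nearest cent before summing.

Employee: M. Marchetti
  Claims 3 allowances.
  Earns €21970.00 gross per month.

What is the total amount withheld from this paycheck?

€5408.13

Wage Tax: taxable = €21970.00 − 3×€908.00 = €19246.00
  €3433.20 + 37.7% × (€19246.00 − €14800.00) = €3433.20 + 37.7% × €4446.00 = €5109.34
Health Levy: 1.36% × €21970.00 = €298.79
Total: €5109.34 + €298.79 = €5408.13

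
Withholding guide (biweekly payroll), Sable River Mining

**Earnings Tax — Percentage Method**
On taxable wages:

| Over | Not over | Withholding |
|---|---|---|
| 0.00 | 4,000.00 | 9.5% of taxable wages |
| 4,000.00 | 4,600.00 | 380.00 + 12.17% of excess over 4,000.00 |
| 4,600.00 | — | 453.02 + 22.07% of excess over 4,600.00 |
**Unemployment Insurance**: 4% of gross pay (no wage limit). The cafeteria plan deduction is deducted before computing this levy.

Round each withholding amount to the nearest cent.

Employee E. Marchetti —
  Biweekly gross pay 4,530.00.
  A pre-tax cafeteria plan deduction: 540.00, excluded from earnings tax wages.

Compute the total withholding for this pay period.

Earnings Tax: taxable = 4,530.00 − 540.00 = 3,990.00
  9.5% × 3,990.00 = 379.05
Unemployment Insurance: 4% × 3,990.00 = 159.60
Total: 379.05 + 159.60 = 538.65

538.65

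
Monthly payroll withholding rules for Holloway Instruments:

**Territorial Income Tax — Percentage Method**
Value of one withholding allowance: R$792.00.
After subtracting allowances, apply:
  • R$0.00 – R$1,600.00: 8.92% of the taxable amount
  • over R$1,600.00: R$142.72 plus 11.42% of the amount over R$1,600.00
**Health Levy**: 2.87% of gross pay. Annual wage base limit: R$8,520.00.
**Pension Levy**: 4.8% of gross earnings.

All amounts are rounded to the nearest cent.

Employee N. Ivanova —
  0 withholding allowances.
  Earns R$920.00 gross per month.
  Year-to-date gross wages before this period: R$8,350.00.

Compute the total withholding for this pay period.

R$131.10

Territorial Income Tax: taxable = R$920.00
  8.92% × R$920.00 = R$82.06
Health Levy: cap R$8,520.00 − YTD R$8,350.00 = R$170.00 subject; 2.87% × R$170.00 = R$4.88
Pension Levy: 4.8% × R$920.00 = R$44.16
Total: R$82.06 + R$4.88 + R$44.16 = R$131.10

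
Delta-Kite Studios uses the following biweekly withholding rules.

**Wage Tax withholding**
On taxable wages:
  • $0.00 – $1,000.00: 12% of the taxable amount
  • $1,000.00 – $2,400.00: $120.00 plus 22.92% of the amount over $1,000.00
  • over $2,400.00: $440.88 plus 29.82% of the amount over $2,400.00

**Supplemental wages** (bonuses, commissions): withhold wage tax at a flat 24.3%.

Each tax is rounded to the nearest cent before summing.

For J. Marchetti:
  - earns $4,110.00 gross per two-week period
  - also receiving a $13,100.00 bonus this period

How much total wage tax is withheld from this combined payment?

Wage Tax: taxable = $4,110.00
  $440.88 + 29.82% × ($4,110.00 − $2,400.00) = $440.88 + 29.82% × $1,710.00 = $950.80
Supplemental (24.3% flat on bonus): 24.3% × $13,100.00 = $3,183.30
Total wage tax: $950.80 + $3,183.30 = $4,134.10

$4,134.10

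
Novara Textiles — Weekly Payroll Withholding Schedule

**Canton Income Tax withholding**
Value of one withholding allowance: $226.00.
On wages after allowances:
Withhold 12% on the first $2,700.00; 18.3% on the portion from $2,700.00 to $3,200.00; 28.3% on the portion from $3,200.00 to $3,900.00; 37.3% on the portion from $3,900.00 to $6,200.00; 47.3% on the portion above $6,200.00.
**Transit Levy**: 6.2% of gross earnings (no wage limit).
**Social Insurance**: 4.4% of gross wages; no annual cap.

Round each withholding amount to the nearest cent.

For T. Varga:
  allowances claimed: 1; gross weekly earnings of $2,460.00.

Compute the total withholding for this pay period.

Canton Income Tax: taxable = $2,460.00 − 1×$226.00 = $2,234.00
  12% × $2,234.00 = $268.08
Transit Levy: 6.2% × $2,460.00 = $152.52
Social Insurance: 4.4% × $2,460.00 = $108.24
Total: $268.08 + $152.52 + $108.24 = $528.84

$528.84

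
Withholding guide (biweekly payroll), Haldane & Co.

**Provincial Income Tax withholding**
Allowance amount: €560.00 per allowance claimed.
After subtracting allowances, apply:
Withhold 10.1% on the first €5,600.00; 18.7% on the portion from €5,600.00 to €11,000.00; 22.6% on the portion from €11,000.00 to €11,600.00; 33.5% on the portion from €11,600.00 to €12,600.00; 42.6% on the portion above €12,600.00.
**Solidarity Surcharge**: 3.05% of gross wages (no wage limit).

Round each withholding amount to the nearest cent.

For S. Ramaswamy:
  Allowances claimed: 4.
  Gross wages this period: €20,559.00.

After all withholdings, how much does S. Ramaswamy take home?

€15,449.66

Provincial Income Tax: taxable = €20,559.00 − 4×€560.00 = €18,319.00
  €2,046.00 + 42.6% × (€18,319.00 − €12,600.00) = €2,046.00 + 42.6% × €5,719.00 = €4,482.29
Solidarity Surcharge: 3.05% × €20,559.00 = €627.05
Total withheld: €4,482.29 + €627.05 = €5,109.34
Net pay: €20,559.00 − €5,109.34 = €15,449.66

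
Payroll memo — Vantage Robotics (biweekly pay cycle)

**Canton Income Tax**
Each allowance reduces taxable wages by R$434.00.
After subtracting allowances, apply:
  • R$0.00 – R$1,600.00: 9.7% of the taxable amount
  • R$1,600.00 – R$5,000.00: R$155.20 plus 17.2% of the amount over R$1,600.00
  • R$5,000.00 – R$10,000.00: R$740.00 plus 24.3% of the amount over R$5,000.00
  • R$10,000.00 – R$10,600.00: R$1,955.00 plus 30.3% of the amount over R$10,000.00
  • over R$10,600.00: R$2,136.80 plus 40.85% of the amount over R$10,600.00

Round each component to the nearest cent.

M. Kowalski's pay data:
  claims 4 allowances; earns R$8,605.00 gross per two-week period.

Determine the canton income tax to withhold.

Canton Income Tax: taxable = R$8,605.00 − 4×R$434.00 = R$6,869.00
  R$740.00 + 24.3% × (R$6,869.00 − R$5,000.00) = R$740.00 + 24.3% × R$1,869.00 = R$1,194.17

R$1,194.17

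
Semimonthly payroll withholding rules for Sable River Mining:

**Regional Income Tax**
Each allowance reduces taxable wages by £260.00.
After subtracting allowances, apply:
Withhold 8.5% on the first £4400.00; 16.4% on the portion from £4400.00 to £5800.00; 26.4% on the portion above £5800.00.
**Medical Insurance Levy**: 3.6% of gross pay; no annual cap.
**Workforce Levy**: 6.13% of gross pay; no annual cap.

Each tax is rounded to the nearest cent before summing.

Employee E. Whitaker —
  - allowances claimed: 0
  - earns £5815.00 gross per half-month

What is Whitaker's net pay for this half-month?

£4641.64

Regional Income Tax: taxable = £5815.00
  £603.60 + 26.4% × (£5815.00 − £5800.00) = £603.60 + 26.4% × £15.00 = £607.56
Medical Insurance Levy: 3.6% × £5815.00 = £209.34
Workforce Levy: 6.13% × £5815.00 = £356.46
Total withheld: £607.56 + £209.34 + £356.46 = £1173.36
Net pay: £5815.00 − £1173.36 = £4641.64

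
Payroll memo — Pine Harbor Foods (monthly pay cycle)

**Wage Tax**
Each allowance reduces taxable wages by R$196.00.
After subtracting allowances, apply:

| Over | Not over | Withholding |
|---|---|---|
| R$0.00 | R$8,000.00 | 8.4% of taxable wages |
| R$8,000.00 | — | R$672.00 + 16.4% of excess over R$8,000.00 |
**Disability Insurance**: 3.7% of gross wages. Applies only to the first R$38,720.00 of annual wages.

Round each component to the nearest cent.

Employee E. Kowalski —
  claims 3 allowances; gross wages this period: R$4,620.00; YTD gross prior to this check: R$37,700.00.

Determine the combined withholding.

R$376.43

Wage Tax: taxable = R$4,620.00 − 3×R$196.00 = R$4,032.00
  8.4% × R$4,032.00 = R$338.69
Disability Insurance: cap R$38,720.00 − YTD R$37,700.00 = R$1,020.00 subject; 3.7% × R$1,020.00 = R$37.74
Total: R$338.69 + R$37.74 = R$376.43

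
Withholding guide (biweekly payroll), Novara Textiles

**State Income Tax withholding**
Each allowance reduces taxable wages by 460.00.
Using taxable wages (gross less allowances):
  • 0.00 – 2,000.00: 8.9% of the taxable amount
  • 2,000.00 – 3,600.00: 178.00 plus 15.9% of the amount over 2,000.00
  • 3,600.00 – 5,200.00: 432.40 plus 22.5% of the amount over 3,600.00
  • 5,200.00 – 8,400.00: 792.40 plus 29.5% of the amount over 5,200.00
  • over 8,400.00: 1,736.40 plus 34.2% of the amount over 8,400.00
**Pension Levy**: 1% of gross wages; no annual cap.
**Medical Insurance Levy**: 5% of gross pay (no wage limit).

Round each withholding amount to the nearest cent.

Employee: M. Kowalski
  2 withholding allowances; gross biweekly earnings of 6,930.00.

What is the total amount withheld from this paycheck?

State Income Tax: taxable = 6,930.00 − 2×460.00 = 6,010.00
  792.40 + 29.5% × (6,010.00 − 5,200.00) = 792.40 + 29.5% × 810.00 = 1,031.35
Pension Levy: 1% × 6,930.00 = 69.30
Medical Insurance Levy: 5% × 6,930.00 = 346.50
Total: 1,031.35 + 69.30 + 346.50 = 1,447.15

1,447.15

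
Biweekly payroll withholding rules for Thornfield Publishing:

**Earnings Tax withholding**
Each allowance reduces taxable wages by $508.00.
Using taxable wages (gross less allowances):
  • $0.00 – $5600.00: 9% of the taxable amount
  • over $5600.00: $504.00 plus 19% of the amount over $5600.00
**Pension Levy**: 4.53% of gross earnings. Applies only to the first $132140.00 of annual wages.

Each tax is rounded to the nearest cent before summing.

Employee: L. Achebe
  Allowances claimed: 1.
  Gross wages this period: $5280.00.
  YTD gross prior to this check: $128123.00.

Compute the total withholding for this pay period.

$611.45

Earnings Tax: taxable = $5280.00 − 1×$508.00 = $4772.00
  9% × $4772.00 = $429.48
Pension Levy: cap $132140.00 − YTD $128123.00 = $4017.00 subject; 4.53% × $4017.00 = $181.97
Total: $429.48 + $181.97 = $611.45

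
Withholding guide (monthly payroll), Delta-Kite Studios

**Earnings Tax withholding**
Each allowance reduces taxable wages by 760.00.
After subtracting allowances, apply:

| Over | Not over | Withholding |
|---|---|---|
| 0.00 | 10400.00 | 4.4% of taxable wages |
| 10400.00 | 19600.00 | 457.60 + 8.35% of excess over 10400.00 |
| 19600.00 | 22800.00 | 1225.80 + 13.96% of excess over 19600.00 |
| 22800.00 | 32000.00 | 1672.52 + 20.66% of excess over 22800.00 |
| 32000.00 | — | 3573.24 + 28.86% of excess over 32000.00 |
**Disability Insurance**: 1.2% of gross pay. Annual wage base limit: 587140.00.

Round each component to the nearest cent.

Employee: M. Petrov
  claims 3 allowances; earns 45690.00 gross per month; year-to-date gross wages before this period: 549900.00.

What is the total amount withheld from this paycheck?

Earnings Tax: taxable = 45690.00 − 3×760.00 = 43410.00
  3573.24 + 28.86% × (43410.00 − 32000.00) = 3573.24 + 28.86% × 11410.00 = 6866.17
Disability Insurance: cap 587140.00 − YTD 549900.00 = 37240.00 subject; 1.2% × 37240.00 = 446.88
Total: 6866.17 + 446.88 = 7313.05

7313.05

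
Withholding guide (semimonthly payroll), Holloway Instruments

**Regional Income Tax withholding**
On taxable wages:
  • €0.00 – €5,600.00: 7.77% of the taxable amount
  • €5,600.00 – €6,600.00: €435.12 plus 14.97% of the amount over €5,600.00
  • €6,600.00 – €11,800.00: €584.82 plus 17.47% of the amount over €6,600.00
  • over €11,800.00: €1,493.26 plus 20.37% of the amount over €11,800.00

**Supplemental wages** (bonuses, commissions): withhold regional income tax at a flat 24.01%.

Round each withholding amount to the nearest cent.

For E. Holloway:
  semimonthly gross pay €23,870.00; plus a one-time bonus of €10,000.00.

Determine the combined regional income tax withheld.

€6,352.92

Regional Income Tax: taxable = €23,870.00
  €1,493.26 + 20.37% × (€23,870.00 − €11,800.00) = €1,493.26 + 20.37% × €12,070.00 = €3,951.92
Supplemental (24.01% flat on bonus): 24.01% × €10,000.00 = €2,401.00
Total regional income tax: €3,951.92 + €2,401.00 = €6,352.92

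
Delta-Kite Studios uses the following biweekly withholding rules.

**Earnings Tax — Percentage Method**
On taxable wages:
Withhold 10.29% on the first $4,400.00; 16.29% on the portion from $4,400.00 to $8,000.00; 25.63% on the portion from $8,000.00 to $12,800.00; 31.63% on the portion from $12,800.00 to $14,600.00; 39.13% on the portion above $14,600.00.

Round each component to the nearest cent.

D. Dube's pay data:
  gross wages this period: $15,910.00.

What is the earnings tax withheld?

Earnings Tax: taxable = $15,910.00
  $2,838.78 + 39.13% × ($15,910.00 − $14,600.00) = $2,838.78 + 39.13% × $1,310.00 = $3,351.38

$3,351.38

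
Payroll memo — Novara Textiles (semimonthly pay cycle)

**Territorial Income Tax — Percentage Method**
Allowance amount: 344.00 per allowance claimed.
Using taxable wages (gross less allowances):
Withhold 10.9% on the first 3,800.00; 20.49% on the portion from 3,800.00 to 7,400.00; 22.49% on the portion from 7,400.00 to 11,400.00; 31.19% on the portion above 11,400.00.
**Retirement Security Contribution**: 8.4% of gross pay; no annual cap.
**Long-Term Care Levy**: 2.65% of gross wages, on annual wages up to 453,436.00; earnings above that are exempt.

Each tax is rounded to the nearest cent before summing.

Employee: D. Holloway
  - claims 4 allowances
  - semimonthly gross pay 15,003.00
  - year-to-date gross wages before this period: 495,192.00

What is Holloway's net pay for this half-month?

10,996.71

Territorial Income Tax: taxable = 15,003.00 − 4×344.00 = 13,627.00
  2,051.44 + 31.19% × (13,627.00 − 11,400.00) = 2,051.44 + 31.19% × 2,227.00 = 2,746.04
Retirement Security Contribution: 8.4% × 15,003.00 = 1,260.25
Long-Term Care Levy: YTD 495,192.00 ≥ cap 453,436.00 → 0.00
Total withheld: 2,746.04 + 1,260.25 + 0.00 = 4,006.29
Net pay: 15,003.00 − 4,006.29 = 10,996.71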